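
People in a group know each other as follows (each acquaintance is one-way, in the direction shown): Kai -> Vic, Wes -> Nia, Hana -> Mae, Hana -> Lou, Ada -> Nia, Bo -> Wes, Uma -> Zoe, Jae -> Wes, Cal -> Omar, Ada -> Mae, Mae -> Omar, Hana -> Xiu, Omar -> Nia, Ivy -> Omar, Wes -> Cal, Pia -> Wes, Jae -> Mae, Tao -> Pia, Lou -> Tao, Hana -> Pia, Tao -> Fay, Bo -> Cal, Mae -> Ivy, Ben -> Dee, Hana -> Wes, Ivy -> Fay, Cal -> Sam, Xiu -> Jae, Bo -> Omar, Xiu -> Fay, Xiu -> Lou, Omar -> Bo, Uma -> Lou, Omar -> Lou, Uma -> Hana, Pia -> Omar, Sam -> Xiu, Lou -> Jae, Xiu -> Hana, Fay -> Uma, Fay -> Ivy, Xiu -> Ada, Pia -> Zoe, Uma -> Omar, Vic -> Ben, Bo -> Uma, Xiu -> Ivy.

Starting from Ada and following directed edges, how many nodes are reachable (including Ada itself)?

18

BFS from Ada visits: Ada, Nia, Mae, Omar, Ivy, Lou, Bo, Fay, Tao, Jae, Wes, Uma, Cal, Pia, Zoe, Hana, Sam, Xiu
Reachable nodes: 18 of 22 total.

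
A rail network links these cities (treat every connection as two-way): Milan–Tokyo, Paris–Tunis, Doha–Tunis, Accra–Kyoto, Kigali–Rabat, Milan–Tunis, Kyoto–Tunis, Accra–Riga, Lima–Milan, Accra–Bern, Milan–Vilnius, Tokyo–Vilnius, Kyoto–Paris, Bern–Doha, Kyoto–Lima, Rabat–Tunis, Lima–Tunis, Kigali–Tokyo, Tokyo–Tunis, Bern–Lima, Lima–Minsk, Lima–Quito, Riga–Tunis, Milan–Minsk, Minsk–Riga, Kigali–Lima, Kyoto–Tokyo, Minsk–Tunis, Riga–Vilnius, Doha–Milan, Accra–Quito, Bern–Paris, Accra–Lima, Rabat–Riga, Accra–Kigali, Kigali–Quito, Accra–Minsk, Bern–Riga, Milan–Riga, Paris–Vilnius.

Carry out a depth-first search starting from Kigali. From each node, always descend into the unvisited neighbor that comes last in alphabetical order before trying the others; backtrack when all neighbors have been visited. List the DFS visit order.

Kigali → Tokyo → Vilnius → Riga → Tunis → Rabat → Paris → Kyoto → Lima → Quito → Accra → Minsk → Milan → Doha → Bern

Visit Kigali
Kigali → Tokyo
Tokyo → Vilnius
Vilnius → Riga
Riga → Tunis
Tunis → Rabat
Tunis → Paris
Paris → Kyoto
Kyoto → Lima
Lima → Quito
Quito → Accra
Accra → Minsk
Minsk → Milan
Milan → Doha
Doha → Bern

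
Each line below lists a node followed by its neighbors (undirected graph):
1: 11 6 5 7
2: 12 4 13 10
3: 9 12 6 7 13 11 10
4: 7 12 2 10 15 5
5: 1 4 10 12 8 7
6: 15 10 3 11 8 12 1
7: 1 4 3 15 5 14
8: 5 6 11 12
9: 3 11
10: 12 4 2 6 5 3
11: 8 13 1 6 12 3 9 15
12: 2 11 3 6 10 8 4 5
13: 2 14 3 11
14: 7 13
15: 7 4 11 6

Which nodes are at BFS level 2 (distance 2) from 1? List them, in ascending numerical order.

3, 4, 8, 9, 10, 12, 13, 14, 15

Level 0: 1
Level 1: 5, 6, 7, 11
Level 2: 3, 4, 8, 9, 10, 12, 13, 14, 15
Level 3: 2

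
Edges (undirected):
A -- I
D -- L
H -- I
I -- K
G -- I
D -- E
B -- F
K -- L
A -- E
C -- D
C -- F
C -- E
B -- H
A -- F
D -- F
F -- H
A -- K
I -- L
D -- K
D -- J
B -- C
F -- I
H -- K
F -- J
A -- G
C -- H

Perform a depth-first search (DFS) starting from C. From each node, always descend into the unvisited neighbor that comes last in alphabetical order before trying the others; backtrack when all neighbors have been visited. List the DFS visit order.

Visit C
C → H
H → K
K → L
L → I
I → G
G → A
A → F
F → J
J → D
D → E
F → B

C -> H -> K -> L -> I -> G -> A -> F -> J -> D -> E -> B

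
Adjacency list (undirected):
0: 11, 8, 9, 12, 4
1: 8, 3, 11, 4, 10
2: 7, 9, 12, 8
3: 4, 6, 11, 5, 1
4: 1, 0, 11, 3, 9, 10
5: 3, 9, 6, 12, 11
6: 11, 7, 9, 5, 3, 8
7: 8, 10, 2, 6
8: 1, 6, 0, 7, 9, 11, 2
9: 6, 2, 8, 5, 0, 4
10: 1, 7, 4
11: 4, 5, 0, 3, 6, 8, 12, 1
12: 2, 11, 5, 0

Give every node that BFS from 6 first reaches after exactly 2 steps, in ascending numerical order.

0, 1, 2, 4, 10, 12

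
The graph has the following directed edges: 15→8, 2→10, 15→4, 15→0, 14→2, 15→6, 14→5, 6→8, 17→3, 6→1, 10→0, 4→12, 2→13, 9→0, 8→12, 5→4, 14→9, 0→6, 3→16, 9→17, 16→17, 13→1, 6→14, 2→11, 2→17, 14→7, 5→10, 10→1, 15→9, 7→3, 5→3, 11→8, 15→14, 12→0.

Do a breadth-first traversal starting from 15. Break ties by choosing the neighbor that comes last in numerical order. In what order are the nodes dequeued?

15 -> 14 -> 9 -> 8 -> 6 -> 4 -> 0 -> 7 -> 5 -> 2 -> 17 -> 12 -> 1 -> 3 -> 10 -> 13 -> 11 -> 16

Visit 15; enqueue 14, 9, 8, 6, 4, 0 → queue [14, 9, 8, 6, 4, 0]
Visit 14; enqueue 7, 5, 2 → queue [9, 8, 6, 4, 0, 7, 5, 2]
Visit 9; enqueue 17 → queue [8, 6, 4, 0, 7, 5, 2, 17]
Visit 8; enqueue 12 → queue [6, 4, 0, 7, 5, 2, 17, 12]
Visit 6; enqueue 1 → queue [4, 0, 7, 5, 2, 17, 12, 1]
Visit 4 → queue [0, 7, 5, 2, 17, 12, 1]
Visit 0 → queue [7, 5, 2, 17, 12, 1]
Visit 7; enqueue 3 → queue [5, 2, 17, 12, 1, 3]
Visit 5; enqueue 10 → queue [2, 17, 12, 1, 3, 10]
Visit 2; enqueue 13, 11 → queue [17, 12, 1, 3, 10, 13, 11]
Visit 17 → queue [12, 1, 3, 10, 13, 11]
Visit 12 → queue [1, 3, 10, 13, 11]
Visit 1 → queue [3, 10, 13, 11]
Visit 3; enqueue 16 → queue [10, 13, 11, 16]
Visit 10 → queue [13, 11, 16]
Visit 13 → queue [11, 16]
Visit 11 → queue [16]
Visit 16 → queue []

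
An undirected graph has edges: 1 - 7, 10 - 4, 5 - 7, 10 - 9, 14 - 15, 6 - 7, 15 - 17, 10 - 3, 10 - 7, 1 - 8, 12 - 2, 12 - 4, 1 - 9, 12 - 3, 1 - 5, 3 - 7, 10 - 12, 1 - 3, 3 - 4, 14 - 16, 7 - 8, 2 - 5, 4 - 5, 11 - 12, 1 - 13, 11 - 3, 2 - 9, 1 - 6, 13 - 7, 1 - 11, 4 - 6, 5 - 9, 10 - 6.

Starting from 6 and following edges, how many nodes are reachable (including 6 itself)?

13

BFS from 6 visits: 6, 1, 4, 7, 10, 3, 5, 8, 9, 11, 13, 12, 2
Reachable nodes: 13 of 17 total.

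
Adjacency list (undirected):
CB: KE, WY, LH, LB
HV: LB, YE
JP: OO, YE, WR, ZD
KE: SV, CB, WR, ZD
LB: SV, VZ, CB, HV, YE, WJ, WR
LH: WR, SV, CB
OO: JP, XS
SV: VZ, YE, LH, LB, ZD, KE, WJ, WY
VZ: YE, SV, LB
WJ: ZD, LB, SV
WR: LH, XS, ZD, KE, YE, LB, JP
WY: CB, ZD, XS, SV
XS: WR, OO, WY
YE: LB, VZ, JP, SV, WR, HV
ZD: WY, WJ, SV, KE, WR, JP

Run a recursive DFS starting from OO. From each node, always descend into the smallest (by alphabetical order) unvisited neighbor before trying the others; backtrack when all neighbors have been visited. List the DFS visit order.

OO, JP, WR, KE, CB, LB, HV, YE, SV, LH, VZ, WJ, ZD, WY, XS

Visit OO
OO → JP
JP → WR
WR → KE
KE → CB
CB → LB
LB → HV
HV → YE
YE → SV
SV → LH
SV → VZ
SV → WJ
WJ → ZD
ZD → WY
WY → XS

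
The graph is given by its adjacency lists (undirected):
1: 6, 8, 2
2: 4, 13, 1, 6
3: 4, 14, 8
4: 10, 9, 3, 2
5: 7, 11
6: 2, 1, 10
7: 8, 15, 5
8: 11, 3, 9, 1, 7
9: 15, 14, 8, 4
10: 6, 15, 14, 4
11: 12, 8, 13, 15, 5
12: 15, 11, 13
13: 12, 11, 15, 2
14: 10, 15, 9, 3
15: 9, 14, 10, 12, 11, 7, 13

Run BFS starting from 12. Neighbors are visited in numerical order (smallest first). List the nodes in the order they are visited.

Visit 12; enqueue 11, 13, 15 → queue [11, 13, 15]
Visit 11; enqueue 5, 8 → queue [13, 15, 5, 8]
Visit 13; enqueue 2 → queue [15, 5, 8, 2]
Visit 15; enqueue 7, 9, 10, 14 → queue [5, 8, 2, 7, 9, 10, 14]
Visit 5 → queue [8, 2, 7, 9, 10, 14]
Visit 8; enqueue 1, 3 → queue [2, 7, 9, 10, 14, 1, 3]
Visit 2; enqueue 4, 6 → queue [7, 9, 10, 14, 1, 3, 4, 6]
Visit 7 → queue [9, 10, 14, 1, 3, 4, 6]
Visit 9 → queue [10, 14, 1, 3, 4, 6]
Visit 10 → queue [14, 1, 3, 4, 6]
Visit 14 → queue [1, 3, 4, 6]
Visit 1 → queue [3, 4, 6]
Visit 3 → queue [4, 6]
Visit 4 → queue [6]
Visit 6 → queue []

12 → 11 → 13 → 15 → 5 → 8 → 2 → 7 → 9 → 10 → 14 → 1 → 3 → 4 → 6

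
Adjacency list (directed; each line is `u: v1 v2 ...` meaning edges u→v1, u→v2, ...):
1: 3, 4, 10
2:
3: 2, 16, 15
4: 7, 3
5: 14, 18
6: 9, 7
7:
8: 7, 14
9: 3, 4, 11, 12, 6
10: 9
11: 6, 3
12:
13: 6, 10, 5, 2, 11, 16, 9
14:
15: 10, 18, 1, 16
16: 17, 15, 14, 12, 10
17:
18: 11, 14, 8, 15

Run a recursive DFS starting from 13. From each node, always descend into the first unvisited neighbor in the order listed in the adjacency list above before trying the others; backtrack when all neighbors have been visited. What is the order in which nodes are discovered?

13 -> 6 -> 9 -> 3 -> 2 -> 16 -> 17 -> 15 -> 10 -> 18 -> 11 -> 14 -> 8 -> 7 -> 1 -> 4 -> 12 -> 5

Visit 13
13 → 6
6 → 9
9 → 3
3 → 2
3 → 16
16 → 17
16 → 15
15 → 10
15 → 18
18 → 11
18 → 14
18 → 8
8 → 7
15 → 1
1 → 4
16 → 12
13 → 5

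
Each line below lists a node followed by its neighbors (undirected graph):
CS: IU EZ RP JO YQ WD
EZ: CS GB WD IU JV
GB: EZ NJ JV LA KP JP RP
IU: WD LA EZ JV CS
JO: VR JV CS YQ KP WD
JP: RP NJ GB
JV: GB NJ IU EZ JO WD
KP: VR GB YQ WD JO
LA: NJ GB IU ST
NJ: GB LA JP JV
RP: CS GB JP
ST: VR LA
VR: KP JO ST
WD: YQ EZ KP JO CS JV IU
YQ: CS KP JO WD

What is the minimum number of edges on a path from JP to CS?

Level 0: JP
Level 1: GB, NJ, RP
Level 2: CS, EZ, JV, KP, LA
Level 3: IU, JO, ST, VR, WD, YQ
CS first appears at level 2.

2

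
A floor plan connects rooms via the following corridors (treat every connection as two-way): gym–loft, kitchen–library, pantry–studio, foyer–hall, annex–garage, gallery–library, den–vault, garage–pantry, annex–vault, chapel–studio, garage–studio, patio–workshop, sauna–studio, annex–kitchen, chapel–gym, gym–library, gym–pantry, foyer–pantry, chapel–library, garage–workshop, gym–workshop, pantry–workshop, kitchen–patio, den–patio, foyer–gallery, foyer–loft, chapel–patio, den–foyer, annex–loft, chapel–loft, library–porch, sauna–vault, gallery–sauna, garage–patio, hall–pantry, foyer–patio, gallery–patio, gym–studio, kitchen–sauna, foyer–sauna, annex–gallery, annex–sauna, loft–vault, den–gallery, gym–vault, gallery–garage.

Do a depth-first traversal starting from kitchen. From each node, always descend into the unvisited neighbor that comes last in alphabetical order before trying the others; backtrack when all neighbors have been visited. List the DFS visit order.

kitchen, sauna, vault, loft, gym, workshop, patio, garage, studio, pantry, hall, foyer, gallery, library, porch, chapel, den, annex

Visit kitchen
kitchen → sauna
sauna → vault
vault → loft
loft → gym
gym → workshop
workshop → patio
patio → garage
garage → studio
studio → pantry
pantry → hall
hall → foyer
foyer → gallery
gallery → library
library → porch
library → chapel
gallery → den
gallery → annex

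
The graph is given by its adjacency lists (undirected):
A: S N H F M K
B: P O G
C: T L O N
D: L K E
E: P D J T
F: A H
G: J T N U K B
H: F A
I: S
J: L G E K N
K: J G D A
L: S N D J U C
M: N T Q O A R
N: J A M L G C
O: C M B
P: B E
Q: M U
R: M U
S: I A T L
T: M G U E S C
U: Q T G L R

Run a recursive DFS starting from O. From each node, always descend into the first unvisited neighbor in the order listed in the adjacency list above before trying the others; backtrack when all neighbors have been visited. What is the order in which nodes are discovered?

Visit O
O → C
C → T
T → M
M → N
N → J
J → L
L → S
S → I
S → A
A → H
H → F
A → K
K → G
G → U
U → Q
U → R
G → B
B → P
P → E
E → D

O C T M N J L S I A H F K G U Q R B P E D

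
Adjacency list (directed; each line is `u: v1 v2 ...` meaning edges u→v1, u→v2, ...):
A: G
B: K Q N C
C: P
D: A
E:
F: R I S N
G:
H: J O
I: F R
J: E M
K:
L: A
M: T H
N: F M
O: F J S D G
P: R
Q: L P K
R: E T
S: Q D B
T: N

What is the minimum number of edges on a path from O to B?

Level 0: O
Level 1: D, F, G, J, S
Level 2: A, B, E, I, M, N, Q, R
Level 3: C, H, K, L, P, T
B first appears at level 2.

2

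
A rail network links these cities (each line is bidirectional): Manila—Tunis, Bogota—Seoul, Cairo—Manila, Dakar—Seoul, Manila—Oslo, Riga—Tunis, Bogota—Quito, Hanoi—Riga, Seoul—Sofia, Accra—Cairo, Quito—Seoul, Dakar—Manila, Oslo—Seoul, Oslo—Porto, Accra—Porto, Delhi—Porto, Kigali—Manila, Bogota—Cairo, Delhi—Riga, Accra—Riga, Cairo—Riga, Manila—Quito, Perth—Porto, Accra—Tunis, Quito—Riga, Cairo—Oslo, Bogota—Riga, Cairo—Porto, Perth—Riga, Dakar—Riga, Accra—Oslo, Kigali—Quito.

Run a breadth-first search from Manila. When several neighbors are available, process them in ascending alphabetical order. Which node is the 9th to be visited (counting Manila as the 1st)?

Bogota

Visit Manila; enqueue Cairo, Dakar, Kigali, Oslo, Quito, Tunis → queue [Cairo, Dakar, Kigali, Oslo, Quito, Tunis]
Visit Cairo; enqueue Accra, Bogota, Porto, Riga → queue [Dakar, Kigali, Oslo, Quito, Tunis, Accra, Bogota, Porto, Riga]
Visit Dakar; enqueue Seoul → queue [Kigali, Oslo, Quito, Tunis, Accra, Bogota, Porto, Riga, Seoul]
Visit Kigali → queue [Oslo, Quito, Tunis, Accra, Bogota, Porto, Riga, Seoul]
Visit Oslo → queue [Quito, Tunis, Accra, Bogota, Porto, Riga, Seoul]
Visit Quito → queue [Tunis, Accra, Bogota, Porto, Riga, Seoul]
Visit Tunis → queue [Accra, Bogota, Porto, Riga, Seoul]
Visit Accra → queue [Bogota, Porto, Riga, Seoul]
Visit Bogota → queue [Porto, Riga, Seoul]
Visit Porto; enqueue Delhi, Perth → queue [Riga, Seoul, Delhi, Perth]
Visit Riga; enqueue Hanoi → queue [Seoul, Delhi, Perth, Hanoi]
Visit Seoul; enqueue Sofia → queue [Delhi, Perth, Hanoi, Sofia]
Visit Delhi → queue [Perth, Hanoi, Sofia]
Visit Perth → queue [Hanoi, Sofia]
Visit Hanoi → queue [Sofia]
Visit Sofia → queue []

Visit order: Manila, Cairo, Dakar, Kigali, Oslo, Quito, Tunis, Accra, Bogota, Porto, Riga, Seoul, Delhi, Perth, Hanoi, Sofia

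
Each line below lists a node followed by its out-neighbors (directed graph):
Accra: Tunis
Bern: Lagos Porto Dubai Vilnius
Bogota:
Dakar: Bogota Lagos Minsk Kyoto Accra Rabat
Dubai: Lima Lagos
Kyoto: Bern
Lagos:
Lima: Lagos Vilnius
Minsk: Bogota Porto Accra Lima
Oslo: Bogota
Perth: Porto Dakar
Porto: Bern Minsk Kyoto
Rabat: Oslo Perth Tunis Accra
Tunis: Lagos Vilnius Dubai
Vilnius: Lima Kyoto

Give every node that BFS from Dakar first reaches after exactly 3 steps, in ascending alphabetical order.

Level 0: Dakar
Level 1: Accra, Bogota, Kyoto, Lagos, Minsk, Rabat
Level 2: Bern, Lima, Oslo, Perth, Porto, Tunis
Level 3: Dubai, Vilnius

Dubai, Vilnius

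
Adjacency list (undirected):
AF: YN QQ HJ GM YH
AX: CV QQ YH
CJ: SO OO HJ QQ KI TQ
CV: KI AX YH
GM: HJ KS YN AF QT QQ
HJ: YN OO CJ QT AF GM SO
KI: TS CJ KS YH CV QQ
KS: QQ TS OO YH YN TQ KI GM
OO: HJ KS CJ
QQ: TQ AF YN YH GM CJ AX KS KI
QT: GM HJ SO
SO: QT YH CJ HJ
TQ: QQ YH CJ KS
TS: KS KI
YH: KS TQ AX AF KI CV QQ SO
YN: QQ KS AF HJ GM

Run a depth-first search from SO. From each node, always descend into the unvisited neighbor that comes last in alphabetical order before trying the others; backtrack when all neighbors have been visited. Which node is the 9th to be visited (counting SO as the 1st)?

Visit SO
SO → YH
YH → TQ
TQ → QQ
QQ → YN
YN → KS
KS → TS
TS → KI
KI → CV
CV → AX
KI → CJ
CJ → OO
OO → HJ
HJ → QT
QT → GM
GM → AF

Visit order: SO, YH, TQ, QQ, YN, KS, TS, KI, CV, AX, CJ, OO, HJ, QT, GM, AF

CV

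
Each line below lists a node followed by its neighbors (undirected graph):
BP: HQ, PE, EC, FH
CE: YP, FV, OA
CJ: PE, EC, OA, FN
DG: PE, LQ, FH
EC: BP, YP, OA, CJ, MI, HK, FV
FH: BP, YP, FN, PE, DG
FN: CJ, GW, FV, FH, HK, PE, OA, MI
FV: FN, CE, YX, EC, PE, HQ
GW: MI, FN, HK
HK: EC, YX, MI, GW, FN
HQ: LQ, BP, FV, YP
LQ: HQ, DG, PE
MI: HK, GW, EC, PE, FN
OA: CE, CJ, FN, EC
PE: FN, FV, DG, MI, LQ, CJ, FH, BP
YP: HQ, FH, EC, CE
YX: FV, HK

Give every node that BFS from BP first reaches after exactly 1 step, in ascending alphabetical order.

Level 0: BP
Level 1: EC, FH, HQ, PE
Level 2: CJ, DG, FN, FV, HK, LQ, MI, OA, YP
Level 3: CE, GW, YX

EC, FH, HQ, PE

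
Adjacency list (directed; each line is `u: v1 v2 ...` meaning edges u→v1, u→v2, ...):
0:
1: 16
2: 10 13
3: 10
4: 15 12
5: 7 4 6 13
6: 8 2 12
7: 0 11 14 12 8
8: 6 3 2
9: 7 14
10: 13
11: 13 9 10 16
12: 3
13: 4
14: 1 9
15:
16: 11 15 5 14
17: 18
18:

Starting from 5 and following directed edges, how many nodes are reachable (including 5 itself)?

BFS from 5 visits: 5, 7, 4, 6, 13, 0, 11, 14, 12, 8, 15, 2, 9, 10, 16, 1, 3
Reachable nodes: 17 of 19 total.

17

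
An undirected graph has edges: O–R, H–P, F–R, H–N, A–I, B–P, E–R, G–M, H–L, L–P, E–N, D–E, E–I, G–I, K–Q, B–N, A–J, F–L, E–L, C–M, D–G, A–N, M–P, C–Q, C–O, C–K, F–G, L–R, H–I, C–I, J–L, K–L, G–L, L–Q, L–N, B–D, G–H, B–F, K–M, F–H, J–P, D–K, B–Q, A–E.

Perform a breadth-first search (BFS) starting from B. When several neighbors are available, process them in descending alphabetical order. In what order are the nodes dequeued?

Visit B; enqueue Q, P, N, F, D → queue [Q, P, N, F, D]
Visit Q; enqueue L, K, C → queue [P, N, F, D, L, K, C]
Visit P; enqueue M, J, H → queue [N, F, D, L, K, C, M, J, H]
Visit N; enqueue E, A → queue [F, D, L, K, C, M, J, H, E, A]
Visit F; enqueue R, G → queue [D, L, K, C, M, J, H, E, A, R, G]
Visit D → queue [L, K, C, M, J, H, E, A, R, G]
Visit L → queue [K, C, M, J, H, E, A, R, G]
Visit K → queue [C, M, J, H, E, A, R, G]
Visit C; enqueue O, I → queue [M, J, H, E, A, R, G, O, I]
Visit M → queue [J, H, E, A, R, G, O, I]
Visit J → queue [H, E, A, R, G, O, I]
Visit H → queue [E, A, R, G, O, I]
Visit E → queue [A, R, G, O, I]
Visit A → queue [R, G, O, I]
Visit R → queue [G, O, I]
Visit G → queue [O, I]
Visit O → queue [I]
Visit I → queue []

B, Q, P, N, F, D, L, K, C, M, J, H, E, A, R, G, O, I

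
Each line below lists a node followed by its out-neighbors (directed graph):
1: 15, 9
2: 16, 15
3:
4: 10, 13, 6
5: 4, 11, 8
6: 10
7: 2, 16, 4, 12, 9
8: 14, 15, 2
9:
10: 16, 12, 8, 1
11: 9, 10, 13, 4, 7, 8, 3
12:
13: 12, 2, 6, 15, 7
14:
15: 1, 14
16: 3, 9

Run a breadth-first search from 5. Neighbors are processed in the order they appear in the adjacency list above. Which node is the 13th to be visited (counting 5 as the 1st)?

Visit 5; enqueue 4, 11, 8 → queue [4, 11, 8]
Visit 4; enqueue 10, 13, 6 → queue [11, 8, 10, 13, 6]
Visit 11; enqueue 9, 7, 3 → queue [8, 10, 13, 6, 9, 7, 3]
Visit 8; enqueue 14, 15, 2 → queue [10, 13, 6, 9, 7, 3, 14, 15, 2]
Visit 10; enqueue 16, 12, 1 → queue [13, 6, 9, 7, 3, 14, 15, 2, 16, 12, 1]
Visit 13 → queue [6, 9, 7, 3, 14, 15, 2, 16, 12, 1]
Visit 6 → queue [9, 7, 3, 14, 15, 2, 16, 12, 1]
Visit 9 → queue [7, 3, 14, 15, 2, 16, 12, 1]
Visit 7 → queue [3, 14, 15, 2, 16, 12, 1]
Visit 3 → queue [14, 15, 2, 16, 12, 1]
Visit 14 → queue [15, 2, 16, 12, 1]
Visit 15 → queue [2, 16, 12, 1]
Visit 2 → queue [16, 12, 1]
Visit 16 → queue [12, 1]
Visit 12 → queue [1]
Visit 1 → queue []

Visit order: 5, 4, 11, 8, 10, 13, 6, 9, 7, 3, 14, 15, 2, 16, 12, 1

2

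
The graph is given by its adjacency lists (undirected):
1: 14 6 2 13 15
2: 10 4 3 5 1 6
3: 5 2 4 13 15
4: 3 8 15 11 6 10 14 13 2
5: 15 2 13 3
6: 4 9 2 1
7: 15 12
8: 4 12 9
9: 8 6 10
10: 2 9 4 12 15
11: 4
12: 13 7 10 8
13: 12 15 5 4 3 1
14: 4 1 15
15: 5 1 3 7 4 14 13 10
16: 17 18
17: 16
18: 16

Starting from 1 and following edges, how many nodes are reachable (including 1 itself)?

BFS from 1 visits: 1, 2, 6, 13, 14, 15, 3, 4, 5, 10, 9, 12, 7, 8, 11
Reachable nodes: 15 of 18 total.

15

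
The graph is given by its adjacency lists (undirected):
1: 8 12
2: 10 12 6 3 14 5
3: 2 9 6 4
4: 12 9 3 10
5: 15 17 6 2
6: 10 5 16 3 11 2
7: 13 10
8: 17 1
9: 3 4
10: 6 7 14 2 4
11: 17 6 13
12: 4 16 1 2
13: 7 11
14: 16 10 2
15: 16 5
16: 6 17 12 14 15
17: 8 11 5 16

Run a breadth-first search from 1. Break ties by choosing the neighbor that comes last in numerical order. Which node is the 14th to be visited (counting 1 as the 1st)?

Visit 1; enqueue 12, 8 → queue [12, 8]
Visit 12; enqueue 16, 4, 2 → queue [8, 16, 4, 2]
Visit 8; enqueue 17 → queue [16, 4, 2, 17]
Visit 16; enqueue 15, 14, 6 → queue [4, 2, 17, 15, 14, 6]
Visit 4; enqueue 10, 9, 3 → queue [2, 17, 15, 14, 6, 10, 9, 3]
Visit 2; enqueue 5 → queue [17, 15, 14, 6, 10, 9, 3, 5]
Visit 17; enqueue 11 → queue [15, 14, 6, 10, 9, 3, 5, 11]
Visit 15 → queue [14, 6, 10, 9, 3, 5, 11]
Visit 14 → queue [6, 10, 9, 3, 5, 11]
Visit 6 → queue [10, 9, 3, 5, 11]
Visit 10; enqueue 7 → queue [9, 3, 5, 11, 7]
Visit 9 → queue [3, 5, 11, 7]
Visit 3 → queue [5, 11, 7]
Visit 5 → queue [11, 7]
Visit 11; enqueue 13 → queue [7, 13]
Visit 7 → queue [13]
Visit 13 → queue []

Visit order: 1, 12, 8, 16, 4, 2, 17, 15, 14, 6, 10, 9, 3, 5, 11, 7, 13

5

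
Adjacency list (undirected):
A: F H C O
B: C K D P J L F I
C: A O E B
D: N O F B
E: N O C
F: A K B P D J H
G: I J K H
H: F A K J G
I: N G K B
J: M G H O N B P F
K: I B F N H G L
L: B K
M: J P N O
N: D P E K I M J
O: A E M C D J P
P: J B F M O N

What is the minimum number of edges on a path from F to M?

Level 0: F
Level 1: A, B, D, H, J, K, P
Level 2: C, G, I, L, M, N, O
Level 3: E
M first appears at level 2.

2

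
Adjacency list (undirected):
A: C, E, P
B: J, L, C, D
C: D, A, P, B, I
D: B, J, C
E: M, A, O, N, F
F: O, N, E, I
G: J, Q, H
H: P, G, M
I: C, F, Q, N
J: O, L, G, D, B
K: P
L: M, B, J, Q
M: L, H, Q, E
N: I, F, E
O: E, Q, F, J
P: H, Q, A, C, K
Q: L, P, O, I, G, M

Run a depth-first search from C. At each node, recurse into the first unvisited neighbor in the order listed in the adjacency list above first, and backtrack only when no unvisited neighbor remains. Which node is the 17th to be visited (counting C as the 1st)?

Visit C
C → D
D → B
B → J
J → O
O → E
E → M
M → L
L → Q
Q → P
P → H
H → G
P → A
P → K
Q → I
I → F
F → N

Visit order: C, D, B, J, O, E, M, L, Q, P, H, G, A, K, I, F, N

N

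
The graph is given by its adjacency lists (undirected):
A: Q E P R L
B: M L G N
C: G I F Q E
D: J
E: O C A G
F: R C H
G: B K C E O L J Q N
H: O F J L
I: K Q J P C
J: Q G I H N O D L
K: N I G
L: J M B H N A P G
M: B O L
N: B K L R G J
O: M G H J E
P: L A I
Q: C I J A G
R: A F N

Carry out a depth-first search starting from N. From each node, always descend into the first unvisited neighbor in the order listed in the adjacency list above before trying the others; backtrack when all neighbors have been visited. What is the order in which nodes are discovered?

N, B, M, O, G, K, I, Q, C, F, R, A, E, P, L, J, H, D

Visit N
N → B
B → M
M → O
O → G
G → K
K → I
I → Q
Q → C
C → F
F → R
R → A
A → E
A → P
P → L
L → J
J → H
J → D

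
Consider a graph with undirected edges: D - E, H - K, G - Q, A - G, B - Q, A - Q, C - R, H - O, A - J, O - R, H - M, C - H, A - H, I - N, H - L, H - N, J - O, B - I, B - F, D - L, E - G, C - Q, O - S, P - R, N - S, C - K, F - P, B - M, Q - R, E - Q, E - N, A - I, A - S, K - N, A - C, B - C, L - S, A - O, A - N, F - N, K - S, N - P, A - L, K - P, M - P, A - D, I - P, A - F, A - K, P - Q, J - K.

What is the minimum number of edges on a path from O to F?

2

Level 0: O
Level 1: A, H, J, R, S
Level 2: C, D, F, G, I, K, L, M, N, P, Q
Level 3: B, E
F first appears at level 2.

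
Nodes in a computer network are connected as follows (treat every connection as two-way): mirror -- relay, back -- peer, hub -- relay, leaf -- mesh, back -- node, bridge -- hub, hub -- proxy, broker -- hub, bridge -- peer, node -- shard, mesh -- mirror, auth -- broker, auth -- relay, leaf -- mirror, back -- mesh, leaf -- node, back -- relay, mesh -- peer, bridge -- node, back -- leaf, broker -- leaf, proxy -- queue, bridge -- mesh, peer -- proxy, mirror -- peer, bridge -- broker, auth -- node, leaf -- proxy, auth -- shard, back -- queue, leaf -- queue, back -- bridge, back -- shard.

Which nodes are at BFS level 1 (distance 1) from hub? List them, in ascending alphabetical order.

bridge, broker, proxy, relay

Level 0: hub
Level 1: bridge, broker, proxy, relay
Level 2: auth, back, leaf, mesh, mirror, node, peer, queue
Level 3: shard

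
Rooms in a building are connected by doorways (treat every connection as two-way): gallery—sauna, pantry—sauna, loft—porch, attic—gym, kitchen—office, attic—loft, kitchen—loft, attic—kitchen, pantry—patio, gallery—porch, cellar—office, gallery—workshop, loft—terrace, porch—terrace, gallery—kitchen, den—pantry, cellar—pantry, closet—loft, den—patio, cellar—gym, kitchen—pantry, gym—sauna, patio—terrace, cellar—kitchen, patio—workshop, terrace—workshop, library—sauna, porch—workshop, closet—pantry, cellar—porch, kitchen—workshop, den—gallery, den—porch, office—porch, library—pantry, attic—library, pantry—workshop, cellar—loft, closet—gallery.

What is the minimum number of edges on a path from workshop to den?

Level 0: workshop
Level 1: gallery, kitchen, pantry, patio, porch, terrace
Level 2: attic, cellar, closet, den, library, loft, office, sauna
Level 3: gym
den first appears at level 2.

2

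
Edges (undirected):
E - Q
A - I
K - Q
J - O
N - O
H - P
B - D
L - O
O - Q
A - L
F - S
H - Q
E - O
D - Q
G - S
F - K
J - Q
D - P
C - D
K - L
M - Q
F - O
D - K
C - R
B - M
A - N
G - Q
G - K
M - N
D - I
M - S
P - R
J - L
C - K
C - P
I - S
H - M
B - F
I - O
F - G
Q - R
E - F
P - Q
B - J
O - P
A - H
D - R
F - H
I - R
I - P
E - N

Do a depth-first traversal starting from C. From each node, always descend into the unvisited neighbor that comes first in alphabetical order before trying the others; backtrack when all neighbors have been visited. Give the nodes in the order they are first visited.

Visit C
C → D
D → B
B → F
F → E
E → N
N → A
A → H
H → M
M → Q
Q → G
G → K
K → L
L → J
J → O
O → I
I → P
P → R
I → S

C, D, B, F, E, N, A, H, M, Q, G, K, L, J, O, I, P, R, S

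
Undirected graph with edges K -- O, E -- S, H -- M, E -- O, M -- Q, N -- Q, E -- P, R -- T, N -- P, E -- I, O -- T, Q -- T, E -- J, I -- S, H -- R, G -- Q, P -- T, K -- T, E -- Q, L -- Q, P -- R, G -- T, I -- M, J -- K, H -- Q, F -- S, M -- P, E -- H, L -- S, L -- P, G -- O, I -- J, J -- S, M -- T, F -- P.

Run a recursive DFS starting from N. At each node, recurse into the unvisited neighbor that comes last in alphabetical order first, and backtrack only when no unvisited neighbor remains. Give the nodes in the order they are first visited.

Visit N
N → Q
Q → T
T → R
R → P
P → M
M → I
I → S
S → L
S → J
J → K
K → O
O → G
O → E
E → H
S → F

N, Q, T, R, P, M, I, S, L, J, K, O, G, E, H, F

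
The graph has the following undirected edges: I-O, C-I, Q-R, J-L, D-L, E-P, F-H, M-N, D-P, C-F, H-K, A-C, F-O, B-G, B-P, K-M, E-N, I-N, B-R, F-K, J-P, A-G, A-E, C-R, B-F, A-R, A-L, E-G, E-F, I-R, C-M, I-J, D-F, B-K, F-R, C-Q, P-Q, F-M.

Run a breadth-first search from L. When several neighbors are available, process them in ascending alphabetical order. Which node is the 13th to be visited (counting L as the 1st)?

Q

Visit L; enqueue A, D, J → queue [A, D, J]
Visit A; enqueue C, E, G, R → queue [D, J, C, E, G, R]
Visit D; enqueue F, P → queue [J, C, E, G, R, F, P]
Visit J; enqueue I → queue [C, E, G, R, F, P, I]
Visit C; enqueue M, Q → queue [E, G, R, F, P, I, M, Q]
Visit E; enqueue N → queue [G, R, F, P, I, M, Q, N]
Visit G; enqueue B → queue [R, F, P, I, M, Q, N, B]
Visit R → queue [F, P, I, M, Q, N, B]
Visit F; enqueue H, K, O → queue [P, I, M, Q, N, B, H, K, O]
Visit P → queue [I, M, Q, N, B, H, K, O]
Visit I → queue [M, Q, N, B, H, K, O]
Visit M → queue [Q, N, B, H, K, O]
Visit Q → queue [N, B, H, K, O]
Visit N → queue [B, H, K, O]
Visit B → queue [H, K, O]
Visit H → queue [K, O]
Visit K → queue [O]
Visit O → queue []

Visit order: L, A, D, J, C, E, G, R, F, P, I, M, Q, N, B, H, K, O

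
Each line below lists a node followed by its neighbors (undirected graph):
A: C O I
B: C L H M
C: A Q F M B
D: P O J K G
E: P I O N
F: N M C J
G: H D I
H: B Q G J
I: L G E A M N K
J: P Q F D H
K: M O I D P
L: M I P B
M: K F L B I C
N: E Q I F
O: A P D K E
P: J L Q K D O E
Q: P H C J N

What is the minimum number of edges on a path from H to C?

Level 0: H
Level 1: B, G, J, Q
Level 2: C, D, F, I, L, M, N, P
Level 3: A, E, K, O
C first appears at level 2.

2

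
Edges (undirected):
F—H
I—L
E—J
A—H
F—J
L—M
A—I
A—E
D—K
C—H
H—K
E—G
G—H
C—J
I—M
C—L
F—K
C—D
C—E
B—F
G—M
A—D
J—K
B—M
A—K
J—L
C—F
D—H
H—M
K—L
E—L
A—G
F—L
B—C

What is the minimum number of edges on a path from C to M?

2

Level 0: C
Level 1: B, D, E, F, H, J, L
Level 2: A, G, I, K, M
M first appears at level 2.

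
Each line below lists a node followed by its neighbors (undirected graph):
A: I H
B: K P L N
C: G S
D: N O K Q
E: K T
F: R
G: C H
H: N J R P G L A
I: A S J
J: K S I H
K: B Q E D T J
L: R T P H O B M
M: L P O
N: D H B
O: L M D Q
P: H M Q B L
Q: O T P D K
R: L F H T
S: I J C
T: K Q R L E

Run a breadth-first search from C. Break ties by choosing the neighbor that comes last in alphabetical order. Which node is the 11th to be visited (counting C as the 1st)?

Visit C; enqueue S, G → queue [S, G]
Visit S; enqueue J, I → queue [G, J, I]
Visit G; enqueue H → queue [J, I, H]
Visit J; enqueue K → queue [I, H, K]
Visit I; enqueue A → queue [H, K, A]
Visit H; enqueue R, P, N, L → queue [K, A, R, P, N, L]
Visit K; enqueue T, Q, E, D, B → queue [A, R, P, N, L, T, Q, E, D, B]
Visit A → queue [R, P, N, L, T, Q, E, D, B]
Visit R; enqueue F → queue [P, N, L, T, Q, E, D, B, F]
Visit P; enqueue M → queue [N, L, T, Q, E, D, B, F, M]
Visit N → queue [L, T, Q, E, D, B, F, M]
Visit L; enqueue O → queue [T, Q, E, D, B, F, M, O]
Visit T → queue [Q, E, D, B, F, M, O]
Visit Q → queue [E, D, B, F, M, O]
Visit E → queue [D, B, F, M, O]
Visit D → queue [B, F, M, O]
Visit B → queue [F, M, O]
Visit F → queue [M, O]
Visit M → queue [O]
Visit O → queue []

Visit order: C, S, G, J, I, H, K, A, R, P, N, L, T, Q, E, D, B, F, M, O

N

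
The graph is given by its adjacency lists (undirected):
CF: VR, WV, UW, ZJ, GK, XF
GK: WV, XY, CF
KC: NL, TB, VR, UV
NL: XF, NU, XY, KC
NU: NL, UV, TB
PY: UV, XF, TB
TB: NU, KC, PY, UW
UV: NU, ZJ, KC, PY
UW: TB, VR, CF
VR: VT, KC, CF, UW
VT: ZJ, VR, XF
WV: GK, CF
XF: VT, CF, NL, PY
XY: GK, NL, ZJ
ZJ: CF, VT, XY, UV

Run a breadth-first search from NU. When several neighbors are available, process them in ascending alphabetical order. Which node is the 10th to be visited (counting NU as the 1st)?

Visit NU; enqueue NL, TB, UV → queue [NL, TB, UV]
Visit NL; enqueue KC, XF, XY → queue [TB, UV, KC, XF, XY]
Visit TB; enqueue PY, UW → queue [UV, KC, XF, XY, PY, UW]
Visit UV; enqueue ZJ → queue [KC, XF, XY, PY, UW, ZJ]
Visit KC; enqueue VR → queue [XF, XY, PY, UW, ZJ, VR]
Visit XF; enqueue CF, VT → queue [XY, PY, UW, ZJ, VR, CF, VT]
Visit XY; enqueue GK → queue [PY, UW, ZJ, VR, CF, VT, GK]
Visit PY → queue [UW, ZJ, VR, CF, VT, GK]
Visit UW → queue [ZJ, VR, CF, VT, GK]
Visit ZJ → queue [VR, CF, VT, GK]
Visit VR → queue [CF, VT, GK]
Visit CF; enqueue WV → queue [VT, GK, WV]
Visit VT → queue [GK, WV]
Visit GK → queue [WV]
Visit WV → queue []

Visit order: NU, NL, TB, UV, KC, XF, XY, PY, UW, ZJ, VR, CF, VT, GK, WV

ZJ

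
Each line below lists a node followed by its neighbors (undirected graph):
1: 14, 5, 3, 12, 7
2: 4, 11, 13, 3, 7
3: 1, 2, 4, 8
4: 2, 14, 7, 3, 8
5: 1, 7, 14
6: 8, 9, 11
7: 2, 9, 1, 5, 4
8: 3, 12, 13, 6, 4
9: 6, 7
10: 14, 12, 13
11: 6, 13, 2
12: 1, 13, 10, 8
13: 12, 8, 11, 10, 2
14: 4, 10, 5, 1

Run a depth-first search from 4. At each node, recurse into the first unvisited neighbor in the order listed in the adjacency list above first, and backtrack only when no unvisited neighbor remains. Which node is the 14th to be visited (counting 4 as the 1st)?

9

Visit 4
4 → 2
2 → 11
11 → 6
6 → 8
8 → 3
3 → 1
1 → 14
14 → 10
10 → 12
12 → 13
14 → 5
5 → 7
7 → 9

Visit order: 4, 2, 11, 6, 8, 3, 1, 14, 10, 12, 13, 5, 7, 9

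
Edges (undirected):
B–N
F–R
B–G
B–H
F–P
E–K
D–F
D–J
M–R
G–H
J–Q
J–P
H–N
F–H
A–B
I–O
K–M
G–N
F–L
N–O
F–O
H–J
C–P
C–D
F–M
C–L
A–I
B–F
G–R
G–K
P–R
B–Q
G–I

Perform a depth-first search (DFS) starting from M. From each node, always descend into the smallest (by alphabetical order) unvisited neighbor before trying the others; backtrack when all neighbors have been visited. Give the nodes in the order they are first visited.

Visit M
M → F
F → B
B → A
A → I
I → G
G → H
H → J
J → D
D → C
C → L
C → P
P → R
J → Q
H → N
N → O
G → K
K → E

M -> F -> B -> A -> I -> G -> H -> J -> D -> C -> L -> P -> R -> Q -> N -> O -> K -> E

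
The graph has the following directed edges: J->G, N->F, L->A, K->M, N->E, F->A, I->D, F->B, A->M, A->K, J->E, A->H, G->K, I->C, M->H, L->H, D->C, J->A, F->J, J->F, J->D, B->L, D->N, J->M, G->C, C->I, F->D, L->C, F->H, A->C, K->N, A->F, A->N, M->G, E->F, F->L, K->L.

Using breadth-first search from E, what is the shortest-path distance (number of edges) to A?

Level 0: E
Level 1: F
Level 2: A, B, D, H, J, L
Level 3: C, G, K, M, N
Level 4: I
A first appears at level 2.

2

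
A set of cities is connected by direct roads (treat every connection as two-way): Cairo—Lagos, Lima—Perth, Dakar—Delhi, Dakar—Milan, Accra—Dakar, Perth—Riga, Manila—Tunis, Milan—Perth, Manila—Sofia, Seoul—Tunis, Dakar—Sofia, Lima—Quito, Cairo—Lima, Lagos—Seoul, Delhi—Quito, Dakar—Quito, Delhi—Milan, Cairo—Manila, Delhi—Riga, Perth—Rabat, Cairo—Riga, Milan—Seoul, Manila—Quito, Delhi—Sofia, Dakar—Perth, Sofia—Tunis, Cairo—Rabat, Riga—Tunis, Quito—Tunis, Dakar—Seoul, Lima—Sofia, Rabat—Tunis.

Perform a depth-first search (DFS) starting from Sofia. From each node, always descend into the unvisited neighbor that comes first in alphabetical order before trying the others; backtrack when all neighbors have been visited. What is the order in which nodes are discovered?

Sofia → Dakar → Accra → Delhi → Milan → Perth → Lima → Cairo → Lagos → Seoul → Tunis → Manila → Quito → Rabat → Riga

Visit Sofia
Sofia → Dakar
Dakar → Accra
Dakar → Delhi
Delhi → Milan
Milan → Perth
Perth → Lima
Lima → Cairo
Cairo → Lagos
Lagos → Seoul
Seoul → Tunis
Tunis → Manila
Manila → Quito
Tunis → Rabat
Tunis → Riga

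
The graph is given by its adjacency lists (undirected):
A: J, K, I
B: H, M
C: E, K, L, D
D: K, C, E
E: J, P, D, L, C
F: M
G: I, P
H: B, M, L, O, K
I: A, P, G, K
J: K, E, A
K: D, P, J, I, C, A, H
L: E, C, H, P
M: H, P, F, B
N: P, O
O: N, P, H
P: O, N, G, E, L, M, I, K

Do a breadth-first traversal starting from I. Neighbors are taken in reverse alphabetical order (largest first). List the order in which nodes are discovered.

I, P, K, G, A, O, N, M, L, E, J, H, D, C, F, B

Visit I; enqueue P, K, G, A → queue [P, K, G, A]
Visit P; enqueue O, N, M, L, E → queue [K, G, A, O, N, M, L, E]
Visit K; enqueue J, H, D, C → queue [G, A, O, N, M, L, E, J, H, D, C]
Visit G → queue [A, O, N, M, L, E, J, H, D, C]
Visit A → queue [O, N, M, L, E, J, H, D, C]
Visit O → queue [N, M, L, E, J, H, D, C]
Visit N → queue [M, L, E, J, H, D, C]
Visit M; enqueue F, B → queue [L, E, J, H, D, C, F, B]
Visit L → queue [E, J, H, D, C, F, B]
Visit E → queue [J, H, D, C, F, B]
Visit J → queue [H, D, C, F, B]
Visit H → queue [D, C, F, B]
Visit D → queue [C, F, B]
Visit C → queue [F, B]
Visit F → queue [B]
Visit B → queue []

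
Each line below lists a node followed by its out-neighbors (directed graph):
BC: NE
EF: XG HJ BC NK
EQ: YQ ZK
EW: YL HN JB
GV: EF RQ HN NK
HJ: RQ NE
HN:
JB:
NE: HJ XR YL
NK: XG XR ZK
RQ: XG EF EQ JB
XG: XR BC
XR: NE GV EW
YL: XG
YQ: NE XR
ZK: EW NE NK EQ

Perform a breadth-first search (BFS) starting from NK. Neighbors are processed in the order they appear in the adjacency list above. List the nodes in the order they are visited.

NK, XG, XR, ZK, BC, NE, GV, EW, EQ, HJ, YL, EF, RQ, HN, JB, YQ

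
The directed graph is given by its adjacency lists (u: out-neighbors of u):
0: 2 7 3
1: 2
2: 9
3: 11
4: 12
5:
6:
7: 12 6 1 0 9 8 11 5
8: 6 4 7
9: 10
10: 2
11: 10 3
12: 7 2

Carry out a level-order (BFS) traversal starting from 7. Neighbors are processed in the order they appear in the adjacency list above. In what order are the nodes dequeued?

7 -> 12 -> 6 -> 1 -> 0 -> 9 -> 8 -> 11 -> 5 -> 2 -> 3 -> 10 -> 4

Visit 7; enqueue 12, 6, 1, 0, 9, 8, 11, 5 → queue [12, 6, 1, 0, 9, 8, 11, 5]
Visit 12; enqueue 2 → queue [6, 1, 0, 9, 8, 11, 5, 2]
Visit 6 → queue [1, 0, 9, 8, 11, 5, 2]
Visit 1 → queue [0, 9, 8, 11, 5, 2]
Visit 0; enqueue 3 → queue [9, 8, 11, 5, 2, 3]
Visit 9; enqueue 10 → queue [8, 11, 5, 2, 3, 10]
Visit 8; enqueue 4 → queue [11, 5, 2, 3, 10, 4]
Visit 11 → queue [5, 2, 3, 10, 4]
Visit 5 → queue [2, 3, 10, 4]
Visit 2 → queue [3, 10, 4]
Visit 3 → queue [10, 4]
Visit 10 → queue [4]
Visit 4 → queue []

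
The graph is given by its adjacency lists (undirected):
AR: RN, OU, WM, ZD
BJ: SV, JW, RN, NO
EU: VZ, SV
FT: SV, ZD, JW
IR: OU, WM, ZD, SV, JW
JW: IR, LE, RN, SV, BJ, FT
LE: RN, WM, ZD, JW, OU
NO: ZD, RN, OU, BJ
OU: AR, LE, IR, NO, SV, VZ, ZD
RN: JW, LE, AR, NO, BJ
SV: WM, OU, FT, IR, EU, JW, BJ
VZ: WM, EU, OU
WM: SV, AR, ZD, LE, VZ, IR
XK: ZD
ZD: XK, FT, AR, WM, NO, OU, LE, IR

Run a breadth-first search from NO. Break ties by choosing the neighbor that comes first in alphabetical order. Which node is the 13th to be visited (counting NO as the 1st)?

WM

Visit NO; enqueue BJ, OU, RN, ZD → queue [BJ, OU, RN, ZD]
Visit BJ; enqueue JW, SV → queue [OU, RN, ZD, JW, SV]
Visit OU; enqueue AR, IR, LE, VZ → queue [RN, ZD, JW, SV, AR, IR, LE, VZ]
Visit RN → queue [ZD, JW, SV, AR, IR, LE, VZ]
Visit ZD; enqueue FT, WM, XK → queue [JW, SV, AR, IR, LE, VZ, FT, WM, XK]
Visit JW → queue [SV, AR, IR, LE, VZ, FT, WM, XK]
Visit SV; enqueue EU → queue [AR, IR, LE, VZ, FT, WM, XK, EU]
Visit AR → queue [IR, LE, VZ, FT, WM, XK, EU]
Visit IR → queue [LE, VZ, FT, WM, XK, EU]
Visit LE → queue [VZ, FT, WM, XK, EU]
Visit VZ → queue [FT, WM, XK, EU]
Visit FT → queue [WM, XK, EU]
Visit WM → queue [XK, EU]
Visit XK → queue [EU]
Visit EU → queue []

Visit order: NO, BJ, OU, RN, ZD, JW, SV, AR, IR, LE, VZ, FT, WM, XK, EU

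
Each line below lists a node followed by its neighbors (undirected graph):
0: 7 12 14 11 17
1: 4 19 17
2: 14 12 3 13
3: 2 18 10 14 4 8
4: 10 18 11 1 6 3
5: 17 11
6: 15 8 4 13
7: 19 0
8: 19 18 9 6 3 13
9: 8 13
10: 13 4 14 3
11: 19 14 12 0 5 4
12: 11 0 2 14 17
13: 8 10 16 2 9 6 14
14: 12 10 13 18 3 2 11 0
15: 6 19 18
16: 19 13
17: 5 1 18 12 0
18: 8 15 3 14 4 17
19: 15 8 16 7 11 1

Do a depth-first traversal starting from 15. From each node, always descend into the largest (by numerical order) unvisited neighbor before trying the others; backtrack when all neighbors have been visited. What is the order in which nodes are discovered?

Visit 15
15 → 19
19 → 16
16 → 13
13 → 14
14 → 18
18 → 17
17 → 12
12 → 11
11 → 5
11 → 4
4 → 10
10 → 3
3 → 8
8 → 9
8 → 6
3 → 2
4 → 1
11 → 0
0 → 7

15, 19, 16, 13, 14, 18, 17, 12, 11, 5, 4, 10, 3, 8, 9, 6, 2, 1, 0, 7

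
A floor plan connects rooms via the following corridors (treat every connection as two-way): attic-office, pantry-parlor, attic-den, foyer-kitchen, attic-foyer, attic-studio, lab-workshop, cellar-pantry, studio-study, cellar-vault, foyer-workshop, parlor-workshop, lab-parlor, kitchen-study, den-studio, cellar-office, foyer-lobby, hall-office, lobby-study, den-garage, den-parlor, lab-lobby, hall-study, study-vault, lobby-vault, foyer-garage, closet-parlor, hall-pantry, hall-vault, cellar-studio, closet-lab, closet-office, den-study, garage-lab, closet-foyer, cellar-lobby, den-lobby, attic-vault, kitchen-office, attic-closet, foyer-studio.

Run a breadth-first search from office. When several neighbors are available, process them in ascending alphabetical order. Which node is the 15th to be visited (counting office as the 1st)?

study

Visit office; enqueue attic, cellar, closet, hall, kitchen → queue [attic, cellar, closet, hall, kitchen]
Visit attic; enqueue den, foyer, studio, vault → queue [cellar, closet, hall, kitchen, den, foyer, studio, vault]
Visit cellar; enqueue lobby, pantry → queue [closet, hall, kitchen, den, foyer, studio, vault, lobby, pantry]
Visit closet; enqueue lab, parlor → queue [hall, kitchen, den, foyer, studio, vault, lobby, pantry, lab, parlor]
Visit hall; enqueue study → queue [kitchen, den, foyer, studio, vault, lobby, pantry, lab, parlor, study]
Visit kitchen → queue [den, foyer, studio, vault, lobby, pantry, lab, parlor, study]
Visit den; enqueue garage → queue [foyer, studio, vault, lobby, pantry, lab, parlor, study, garage]
Visit foyer; enqueue workshop → queue [studio, vault, lobby, pantry, lab, parlor, study, garage, workshop]
Visit studio → queue [vault, lobby, pantry, lab, parlor, study, garage, workshop]
Visit vault → queue [lobby, pantry, lab, parlor, study, garage, workshop]
Visit lobby → queue [pantry, lab, parlor, study, garage, workshop]
Visit pantry → queue [lab, parlor, study, garage, workshop]
Visit lab → queue [parlor, study, garage, workshop]
Visit parlor → queue [study, garage, workshop]
Visit study → queue [garage, workshop]
Visit garage → queue [workshop]
Visit workshop → queue []

Visit order: office, attic, cellar, closet, hall, kitchen, den, foyer, studio, vault, lobby, pantry, lab, parlor, study, garage, workshop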